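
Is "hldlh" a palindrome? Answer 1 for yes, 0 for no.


Input: hldlh
Reversed: hldlh
  Compare pos 0 ('h') with pos 4 ('h'): match
  Compare pos 1 ('l') with pos 3 ('l'): match
Result: palindrome

1


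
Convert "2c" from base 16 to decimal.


Input: "2c" in base 16
Positional expansion:
  Digit '2' (value 2) x 16^1 = 32
  Digit 'c' (value 12) x 16^0 = 12
Sum = 44

44


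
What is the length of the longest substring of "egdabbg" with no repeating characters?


Input: "egdabbg"
Sliding window (track last position of each char):
  Position 0 ('e'): window [0,0] length 1 -- new best
  Position 1 ('g'): window [0,1] length 2 -- new best
  Position 2 ('d'): window [0,2] length 3 -- new best
  Position 3 ('a'): window [0,3] length 4 -- new best
  Position 4 ('b'): window [0,4] length 5 -- new best
  Position 5 ('b'): repeat (last at 4), move window start to 5
  Position 5 ('b'): window [5,5] length 1
  Position 6 ('g'): window [5,6] length 2
Longest substring with no repeats: "egdab" with length 5

5


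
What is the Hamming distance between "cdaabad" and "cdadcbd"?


Comparing "cdaabad" and "cdadcbd" position by position:
  Position 0: 'c' vs 'c' => same
  Position 1: 'd' vs 'd' => same
  Position 2: 'a' vs 'a' => same
  Position 3: 'a' vs 'd' => differ
  Position 4: 'b' vs 'c' => differ
  Position 5: 'a' vs 'b' => differ
  Position 6: 'd' vs 'd' => same
Total differences (Hamming distance): 3

3


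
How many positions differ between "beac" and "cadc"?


Comparing "beac" and "cadc" position by position:
  Position 0: 'b' vs 'c' => DIFFER
  Position 1: 'e' vs 'a' => DIFFER
  Position 2: 'a' vs 'd' => DIFFER
  Position 3: 'c' vs 'c' => same
Positions that differ: 3

3


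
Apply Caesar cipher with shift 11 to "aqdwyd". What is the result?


Caesar cipher: shift "aqdwyd" by 11
  'a' (pos 0) + 11 = pos 11 = 'l'
  'q' (pos 16) + 11 = pos 1 = 'b'
  'd' (pos 3) + 11 = pos 14 = 'o'
  'w' (pos 22) + 11 = pos 7 = 'h'
  'y' (pos 24) + 11 = pos 9 = 'j'
  'd' (pos 3) + 11 = pos 14 = 'o'
Result: lbohjo

lbohjo


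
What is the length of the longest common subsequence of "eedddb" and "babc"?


LCS of "eedddb" and "babc"
DP table:
           b    a    b    c
      0    0    0    0    0
  e   0    0    0    0    0
  e   0    0    0    0    0
  d   0    0    0    0    0
  d   0    0    0    0    0
  d   0    0    0    0    0
  b   0    1    1    1    1
LCS length = dp[6][4] = 1

1


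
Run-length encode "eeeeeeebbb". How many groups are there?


Input: eeeeeeebbb
Scanning for consecutive runs:
  Group 1: 'e' x 7 (positions 0-6)
  Group 2: 'b' x 3 (positions 7-9)
Total groups: 2

2


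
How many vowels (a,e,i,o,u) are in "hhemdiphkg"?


Input: hhemdiphkg
Checking each character:
  'h' at position 0: consonant
  'h' at position 1: consonant
  'e' at position 2: vowel (running total: 1)
  'm' at position 3: consonant
  'd' at position 4: consonant
  'i' at position 5: vowel (running total: 2)
  'p' at position 6: consonant
  'h' at position 7: consonant
  'k' at position 8: consonant
  'g' at position 9: consonant
Total vowels: 2

2


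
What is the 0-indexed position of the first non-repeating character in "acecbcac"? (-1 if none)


Input: acecbcac
Character frequencies:
  'a': 2
  'b': 1
  'c': 4
  'e': 1
Scanning left to right for freq == 1:
  Position 0 ('a'): freq=2, skip
  Position 1 ('c'): freq=4, skip
  Position 2 ('e'): unique! => answer = 2

2


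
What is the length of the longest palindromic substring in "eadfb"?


Input: "eadfb"
Checking substrings for palindromes:
  No multi-char palindromic substrings found
Longest palindromic substring: "e" with length 1

1


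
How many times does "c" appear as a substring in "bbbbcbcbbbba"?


Searching for "c" in "bbbbcbcbbbba"
Scanning each position:
  Position 0: "b" => no
  Position 1: "b" => no
  Position 2: "b" => no
  Position 3: "b" => no
  Position 4: "c" => MATCH
  Position 5: "b" => no
  Position 6: "c" => MATCH
  Position 7: "b" => no
  Position 8: "b" => no
  Position 9: "b" => no
  Position 10: "b" => no
  Position 11: "a" => no
Total occurrences: 2

2


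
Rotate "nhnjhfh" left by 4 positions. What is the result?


Input: "nhnjhfh", rotate left by 4
First 4 characters: "nhnj"
Remaining characters: "hfh"
Concatenate remaining + first: "hfh" + "nhnj" = "hfhnhnj"

hfhnhnj


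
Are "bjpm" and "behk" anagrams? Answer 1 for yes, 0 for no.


Strings: "bjpm", "behk"
Sorted first:  bjmp
Sorted second: behk
Differ at position 1: 'j' vs 'e' => not anagrams

0


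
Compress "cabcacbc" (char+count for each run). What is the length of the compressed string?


Input: cabcacbc
Runs:
  'c' x 1 => "c1"
  'a' x 1 => "a1"
  'b' x 1 => "b1"
  'c' x 1 => "c1"
  'a' x 1 => "a1"
  'c' x 1 => "c1"
  'b' x 1 => "b1"
  'c' x 1 => "c1"
Compressed: "c1a1b1c1a1c1b1c1"
Compressed length: 16

16


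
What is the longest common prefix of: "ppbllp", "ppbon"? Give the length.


Words: ppbllp, ppbon
  Position 0: all 'p' => match
  Position 1: all 'p' => match
  Position 2: all 'b' => match
  Position 3: ('l', 'o') => mismatch, stop
LCP = "ppb" (length 3)

3


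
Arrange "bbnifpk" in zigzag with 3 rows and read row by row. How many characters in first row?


Zigzag "bbnifpk" into 3 rows:
Placing characters:
  'b' => row 0
  'b' => row 1
  'n' => row 2
  'i' => row 1
  'f' => row 0
  'p' => row 1
  'k' => row 2
Rows:
  Row 0: "bf"
  Row 1: "bip"
  Row 2: "nk"
First row length: 2

2


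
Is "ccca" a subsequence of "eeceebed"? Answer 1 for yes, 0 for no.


Check if "ccca" is a subsequence of "eeceebed"
Greedy scan:
  Position 0 ('e'): no match needed
  Position 1 ('e'): no match needed
  Position 2 ('c'): matches sub[0] = 'c'
  Position 3 ('e'): no match needed
  Position 4 ('e'): no match needed
  Position 5 ('b'): no match needed
  Position 6 ('e'): no match needed
  Position 7 ('d'): no match needed
Only matched 1/4 characters => not a subsequence

0


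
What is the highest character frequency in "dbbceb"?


Input: dbbceb
Character counts:
  'b': 3
  'c': 1
  'd': 1
  'e': 1
Maximum frequency: 3

3


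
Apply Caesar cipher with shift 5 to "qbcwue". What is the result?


Caesar cipher: shift "qbcwue" by 5
  'q' (pos 16) + 5 = pos 21 = 'v'
  'b' (pos 1) + 5 = pos 6 = 'g'
  'c' (pos 2) + 5 = pos 7 = 'h'
  'w' (pos 22) + 5 = pos 1 = 'b'
  'u' (pos 20) + 5 = pos 25 = 'z'
  'e' (pos 4) + 5 = pos 9 = 'j'
Result: vghbzj

vghbzj


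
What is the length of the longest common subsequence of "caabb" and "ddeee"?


LCS of "caabb" and "ddeee"
DP table:
           d    d    e    e    e
      0    0    0    0    0    0
  c   0    0    0    0    0    0
  a   0    0    0    0    0    0
  a   0    0    0    0    0    0
  b   0    0    0    0    0    0
  b   0    0    0    0    0    0
LCS length = dp[5][5] = 0

0


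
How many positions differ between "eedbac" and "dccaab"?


Comparing "eedbac" and "dccaab" position by position:
  Position 0: 'e' vs 'd' => DIFFER
  Position 1: 'e' vs 'c' => DIFFER
  Position 2: 'd' vs 'c' => DIFFER
  Position 3: 'b' vs 'a' => DIFFER
  Position 4: 'a' vs 'a' => same
  Position 5: 'c' vs 'b' => DIFFER
Positions that differ: 5

5


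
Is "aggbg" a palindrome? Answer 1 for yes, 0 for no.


Input: aggbg
Reversed: gbgga
  Compare pos 0 ('a') with pos 4 ('g'): MISMATCH
  Compare pos 1 ('g') with pos 3 ('b'): MISMATCH
Result: not a palindrome

0


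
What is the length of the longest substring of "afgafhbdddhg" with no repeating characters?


Input: "afgafhbdddhg"
Sliding window (track last position of each char):
  Position 0 ('a'): window [0,0] length 1 -- new best
  Position 1 ('f'): window [0,1] length 2 -- new best
  Position 2 ('g'): window [0,2] length 3 -- new best
  Position 3 ('a'): repeat (last at 0), move window start to 1
  Position 3 ('a'): window [1,3] length 3
  Position 4 ('f'): repeat (last at 1), move window start to 2
  Position 4 ('f'): window [2,4] length 3
  Position 5 ('h'): window [2,5] length 4 -- new best
  Position 6 ('b'): window [2,6] length 5 -- new best
  Position 7 ('d'): window [2,7] length 6 -- new best
  Position 8 ('d'): repeat (last at 7), move window start to 8
  Position 8 ('d'): window [8,8] length 1
  Position 9 ('d'): repeat (last at 8), move window start to 9
  Position 9 ('d'): window [9,9] length 1
  Position 10 ('h'): window [9,10] length 2
  Position 11 ('g'): window [9,11] length 3
Longest substring with no repeats: "gafhbd" with length 6

6


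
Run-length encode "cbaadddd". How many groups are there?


Input: cbaadddd
Scanning for consecutive runs:
  Group 1: 'c' x 1 (positions 0-0)
  Group 2: 'b' x 1 (positions 1-1)
  Group 3: 'a' x 2 (positions 2-3)
  Group 4: 'd' x 4 (positions 4-7)
Total groups: 4

4


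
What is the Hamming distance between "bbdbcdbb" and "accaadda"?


Comparing "bbdbcdbb" and "accaadda" position by position:
  Position 0: 'b' vs 'a' => differ
  Position 1: 'b' vs 'c' => differ
  Position 2: 'd' vs 'c' => differ
  Position 3: 'b' vs 'a' => differ
  Position 4: 'c' vs 'a' => differ
  Position 5: 'd' vs 'd' => same
  Position 6: 'b' vs 'd' => differ
  Position 7: 'b' vs 'a' => differ
Total differences (Hamming distance): 7

7


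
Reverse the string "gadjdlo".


Input: gadjdlo
Reading characters right to left:
  Position 6: 'o'
  Position 5: 'l'
  Position 4: 'd'
  Position 3: 'j'
  Position 2: 'd'
  Position 1: 'a'
  Position 0: 'g'
Reversed: oldjdag

oldjdag


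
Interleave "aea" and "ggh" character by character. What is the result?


Interleaving "aea" and "ggh":
  Position 0: 'a' from first, 'g' from second => "ag"
  Position 1: 'e' from first, 'g' from second => "eg"
  Position 2: 'a' from first, 'h' from second => "ah"
Result: agegah

agegah


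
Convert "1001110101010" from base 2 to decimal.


Input: "1001110101010" in base 2
Positional expansion:
  Digit '1' (value 1) x 2^12 = 4096
  Digit '0' (value 0) x 2^11 = 0
  Digit '0' (value 0) x 2^10 = 0
  Digit '1' (value 1) x 2^9 = 512
  Digit '1' (value 1) x 2^8 = 256
  Digit '1' (value 1) x 2^7 = 128
  Digit '0' (value 0) x 2^6 = 0
  Digit '1' (value 1) x 2^5 = 32
  Digit '0' (value 0) x 2^4 = 0
  Digit '1' (value 1) x 2^3 = 8
  Digit '0' (value 0) x 2^2 = 0
  Digit '1' (value 1) x 2^1 = 2
  Digit '0' (value 0) x 2^0 = 0
Sum = 5034

5034


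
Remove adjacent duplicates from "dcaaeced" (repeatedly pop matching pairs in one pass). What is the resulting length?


Input: dcaaeced
Stack-based adjacent duplicate removal:
  Read 'd': push. Stack: d
  Read 'c': push. Stack: dc
  Read 'a': push. Stack: dca
  Read 'a': matches stack top 'a' => pop. Stack: dc
  Read 'e': push. Stack: dce
  Read 'c': push. Stack: dcec
  Read 'e': push. Stack: dcece
  Read 'd': push. Stack: dceced
Final stack: "dceced" (length 6)

6


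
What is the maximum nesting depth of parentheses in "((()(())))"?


Input: "((()(())))"
Tracking depth:
  Position 0 '(': depth becomes 1
  Position 1 '(': depth becomes 2
  Position 2 '(': depth becomes 3
  Position 3 ')': depth becomes 2
  Position 4 '(': depth becomes 3
  Position 5 '(': depth becomes 4
  Position 6 ')': depth becomes 3
  Position 7 ')': depth becomes 2
  Position 8 ')': depth becomes 1
  Position 9 ')': depth becomes 0
Maximum depth reached: 4

4


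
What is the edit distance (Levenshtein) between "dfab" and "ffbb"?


Computing edit distance: "dfab" -> "ffbb"
DP table:
           f    f    b    b
      0    1    2    3    4
  d   1    1    2    3    4
  f   2    1    1    2    3
  a   3    2    2    2    3
  b   4    3    3    2    2
Edit distance = dp[4][4] = 2

2


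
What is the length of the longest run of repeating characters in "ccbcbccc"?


Input: "ccbcbccc"
Scanning for longest run:
  Position 1 ('c'): continues run of 'c', length=2
  Position 2 ('b'): new char, reset run to 1
  Position 3 ('c'): new char, reset run to 1
  Position 4 ('b'): new char, reset run to 1
  Position 5 ('c'): new char, reset run to 1
  Position 6 ('c'): continues run of 'c', length=2
  Position 7 ('c'): continues run of 'c', length=3
Longest run: 'c' with length 3

3


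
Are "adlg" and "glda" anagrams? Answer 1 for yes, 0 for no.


Strings: "adlg", "glda"
Sorted first:  adgl
Sorted second: adgl
Sorted forms match => anagrams

1


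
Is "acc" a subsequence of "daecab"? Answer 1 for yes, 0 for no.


Check if "acc" is a subsequence of "daecab"
Greedy scan:
  Position 0 ('d'): no match needed
  Position 1 ('a'): matches sub[0] = 'a'
  Position 2 ('e'): no match needed
  Position 3 ('c'): matches sub[1] = 'c'
  Position 4 ('a'): no match needed
  Position 5 ('b'): no match needed
Only matched 2/3 characters => not a subsequence

0


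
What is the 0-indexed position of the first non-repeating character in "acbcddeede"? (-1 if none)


Input: acbcddeede
Character frequencies:
  'a': 1
  'b': 1
  'c': 2
  'd': 3
  'e': 3
Scanning left to right for freq == 1:
  Position 0 ('a'): unique! => answer = 0

0


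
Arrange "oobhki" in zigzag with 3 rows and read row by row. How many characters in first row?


Zigzag "oobhki" into 3 rows:
Placing characters:
  'o' => row 0
  'o' => row 1
  'b' => row 2
  'h' => row 1
  'k' => row 0
  'i' => row 1
Rows:
  Row 0: "ok"
  Row 1: "ohi"
  Row 2: "b"
First row length: 2

2


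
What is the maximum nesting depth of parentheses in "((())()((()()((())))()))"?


Input: "((())()((()()((())))()))"
Tracking depth:
  Position 0 '(': depth becomes 1
  Position 1 '(': depth becomes 2
  Position 2 '(': depth becomes 3
  Position 3 ')': depth becomes 2
  Position 4 ')': depth becomes 1
  Position 5 '(': depth becomes 2
  Position 6 ')': depth becomes 1
  Position 7 '(': depth becomes 2
  Position 8 '(': depth becomes 3
  Position 9 '(': depth becomes 4
  Position 10 ')': depth becomes 3
  Position 11 '(': depth becomes 4
  Position 12 ')': depth becomes 3
  Position 13 '(': depth becomes 4
  Position 14 '(': depth becomes 5
  Position 15 '(': depth becomes 6
  Position 16 ')': depth becomes 5
  Position 17 ')': depth becomes 4
  Position 18 ')': depth becomes 3
  Position 19 ')': depth becomes 2
  Position 20 '(': depth becomes 3
  Position 21 ')': depth becomes 2
  Position 22 ')': depth becomes 1
  Position 23 ')': depth becomes 0
Maximum depth reached: 6

6


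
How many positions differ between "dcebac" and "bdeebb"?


Comparing "dcebac" and "bdeebb" position by position:
  Position 0: 'd' vs 'b' => DIFFER
  Position 1: 'c' vs 'd' => DIFFER
  Position 2: 'e' vs 'e' => same
  Position 3: 'b' vs 'e' => DIFFER
  Position 4: 'a' vs 'b' => DIFFER
  Position 5: 'c' vs 'b' => DIFFER
Positions that differ: 5

5


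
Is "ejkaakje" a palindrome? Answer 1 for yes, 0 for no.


Input: ejkaakje
Reversed: ejkaakje
  Compare pos 0 ('e') with pos 7 ('e'): match
  Compare pos 1 ('j') with pos 6 ('j'): match
  Compare pos 2 ('k') with pos 5 ('k'): match
  Compare pos 3 ('a') with pos 4 ('a'): match
Result: palindrome

1


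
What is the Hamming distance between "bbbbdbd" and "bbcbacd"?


Comparing "bbbbdbd" and "bbcbacd" position by position:
  Position 0: 'b' vs 'b' => same
  Position 1: 'b' vs 'b' => same
  Position 2: 'b' vs 'c' => differ
  Position 3: 'b' vs 'b' => same
  Position 4: 'd' vs 'a' => differ
  Position 5: 'b' vs 'c' => differ
  Position 6: 'd' vs 'd' => same
Total differences (Hamming distance): 3

3


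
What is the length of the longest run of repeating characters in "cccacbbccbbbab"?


Input: "cccacbbccbbbab"
Scanning for longest run:
  Position 1 ('c'): continues run of 'c', length=2
  Position 2 ('c'): continues run of 'c', length=3
  Position 3 ('a'): new char, reset run to 1
  Position 4 ('c'): new char, reset run to 1
  Position 5 ('b'): new char, reset run to 1
  Position 6 ('b'): continues run of 'b', length=2
  Position 7 ('c'): new char, reset run to 1
  Position 8 ('c'): continues run of 'c', length=2
  Position 9 ('b'): new char, reset run to 1
  Position 10 ('b'): continues run of 'b', length=2
  Position 11 ('b'): continues run of 'b', length=3
  Position 12 ('a'): new char, reset run to 1
  Position 13 ('b'): new char, reset run to 1
Longest run: 'c' with length 3

3


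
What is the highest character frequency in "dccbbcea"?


Input: dccbbcea
Character counts:
  'a': 1
  'b': 2
  'c': 3
  'd': 1
  'e': 1
Maximum frequency: 3

3


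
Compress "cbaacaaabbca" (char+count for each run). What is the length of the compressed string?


Input: cbaacaaabbca
Runs:
  'c' x 1 => "c1"
  'b' x 1 => "b1"
  'a' x 2 => "a2"
  'c' x 1 => "c1"
  'a' x 3 => "a3"
  'b' x 2 => "b2"
  'c' x 1 => "c1"
  'a' x 1 => "a1"
Compressed: "c1b1a2c1a3b2c1a1"
Compressed length: 16

16


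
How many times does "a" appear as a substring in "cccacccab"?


Searching for "a" in "cccacccab"
Scanning each position:
  Position 0: "c" => no
  Position 1: "c" => no
  Position 2: "c" => no
  Position 3: "a" => MATCH
  Position 4: "c" => no
  Position 5: "c" => no
  Position 6: "c" => no
  Position 7: "a" => MATCH
  Position 8: "b" => no
Total occurrences: 2

2


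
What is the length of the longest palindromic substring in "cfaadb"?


Input: "cfaadb"
Checking substrings for palindromes:
  [2:4] "aa" (len 2) => palindrome
Longest palindromic substring: "aa" with length 2

2


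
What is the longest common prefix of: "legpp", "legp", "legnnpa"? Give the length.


Words: legpp, legp, legnnpa
  Position 0: all 'l' => match
  Position 1: all 'e' => match
  Position 2: all 'g' => match
  Position 3: ('p', 'p', 'n') => mismatch, stop
LCP = "leg" (length 3)

3


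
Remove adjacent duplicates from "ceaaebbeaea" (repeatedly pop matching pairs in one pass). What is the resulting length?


Input: ceaaebbeaea
Stack-based adjacent duplicate removal:
  Read 'c': push. Stack: c
  Read 'e': push. Stack: ce
  Read 'a': push. Stack: cea
  Read 'a': matches stack top 'a' => pop. Stack: ce
  Read 'e': matches stack top 'e' => pop. Stack: c
  Read 'b': push. Stack: cb
  Read 'b': matches stack top 'b' => pop. Stack: c
  Read 'e': push. Stack: ce
  Read 'a': push. Stack: cea
  Read 'e': push. Stack: ceae
  Read 'a': push. Stack: ceaea
Final stack: "ceaea" (length 5)

5


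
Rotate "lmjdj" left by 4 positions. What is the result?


Input: "lmjdj", rotate left by 4
First 4 characters: "lmjd"
Remaining characters: "j"
Concatenate remaining + first: "j" + "lmjd" = "jlmjd"

jlmjd


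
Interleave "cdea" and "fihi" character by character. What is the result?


Interleaving "cdea" and "fihi":
  Position 0: 'c' from first, 'f' from second => "cf"
  Position 1: 'd' from first, 'i' from second => "di"
  Position 2: 'e' from first, 'h' from second => "eh"
  Position 3: 'a' from first, 'i' from second => "ai"
Result: cfdiehai

cfdiehai


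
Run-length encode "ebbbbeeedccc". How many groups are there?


Input: ebbbbeeedccc
Scanning for consecutive runs:
  Group 1: 'e' x 1 (positions 0-0)
  Group 2: 'b' x 4 (positions 1-4)
  Group 3: 'e' x 3 (positions 5-7)
  Group 4: 'd' x 1 (positions 8-8)
  Group 5: 'c' x 3 (positions 9-11)
Total groups: 5

5


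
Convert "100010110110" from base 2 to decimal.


Input: "100010110110" in base 2
Positional expansion:
  Digit '1' (value 1) x 2^11 = 2048
  Digit '0' (value 0) x 2^10 = 0
  Digit '0' (value 0) x 2^9 = 0
  Digit '0' (value 0) x 2^8 = 0
  Digit '1' (value 1) x 2^7 = 128
  Digit '0' (value 0) x 2^6 = 0
  Digit '1' (value 1) x 2^5 = 32
  Digit '1' (value 1) x 2^4 = 16
  Digit '0' (value 0) x 2^3 = 0
  Digit '1' (value 1) x 2^2 = 4
  Digit '1' (value 1) x 2^1 = 2
  Digit '0' (value 0) x 2^0 = 0
Sum = 2230

2230


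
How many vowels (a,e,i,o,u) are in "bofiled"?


Input: bofiled
Checking each character:
  'b' at position 0: consonant
  'o' at position 1: vowel (running total: 1)
  'f' at position 2: consonant
  'i' at position 3: vowel (running total: 2)
  'l' at position 4: consonant
  'e' at position 5: vowel (running total: 3)
  'd' at position 6: consonant
Total vowels: 3

3


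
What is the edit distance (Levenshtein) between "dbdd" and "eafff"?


Computing edit distance: "dbdd" -> "eafff"
DP table:
           e    a    f    f    f
      0    1    2    3    4    5
  d   1    1    2    3    4    5
  b   2    2    2    3    4    5
  d   3    3    3    3    4    5
  d   4    4    4    4    4    5
Edit distance = dp[4][5] = 5

5


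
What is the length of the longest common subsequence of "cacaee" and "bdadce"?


LCS of "cacaee" and "bdadce"
DP table:
           b    d    a    d    c    e
      0    0    0    0    0    0    0
  c   0    0    0    0    0    1    1
  a   0    0    0    1    1    1    1
  c   0    0    0    1    1    2    2
  a   0    0    0    1    1    2    2
  e   0    0    0    1    1    2    3
  e   0    0    0    1    1    2    3
LCS length = dp[6][6] = 3

3


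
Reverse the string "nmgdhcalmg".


Input: nmgdhcalmg
Reading characters right to left:
  Position 9: 'g'
  Position 8: 'm'
  Position 7: 'l'
  Position 6: 'a'
  Position 5: 'c'
  Position 4: 'h'
  Position 3: 'd'
  Position 2: 'g'
  Position 1: 'm'
  Position 0: 'n'
Reversed: gmlachdgmn

gmlachdgmn


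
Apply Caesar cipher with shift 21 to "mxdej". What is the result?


Caesar cipher: shift "mxdej" by 21
  'm' (pos 12) + 21 = pos 7 = 'h'
  'x' (pos 23) + 21 = pos 18 = 's'
  'd' (pos 3) + 21 = pos 24 = 'y'
  'e' (pos 4) + 21 = pos 25 = 'z'
  'j' (pos 9) + 21 = pos 4 = 'e'
Result: hsyze

hsyze


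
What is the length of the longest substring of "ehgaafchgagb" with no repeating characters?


Input: "ehgaafchgagb"
Sliding window (track last position of each char):
  Position 0 ('e'): window [0,0] length 1 -- new best
  Position 1 ('h'): window [0,1] length 2 -- new best
  Position 2 ('g'): window [0,2] length 3 -- new best
  Position 3 ('a'): window [0,3] length 4 -- new best
  Position 4 ('a'): repeat (last at 3), move window start to 4
  Position 4 ('a'): window [4,4] length 1
  Position 5 ('f'): window [4,5] length 2
  Position 6 ('c'): window [4,6] length 3
  Position 7 ('h'): window [4,7] length 4
  Position 8 ('g'): window [4,8] length 5 -- new best
  Position 9 ('a'): repeat (last at 4), move window start to 5
  Position 9 ('a'): window [5,9] length 5
  Position 10 ('g'): repeat (last at 8), move window start to 9
  Position 10 ('g'): window [9,10] length 2
  Position 11 ('b'): window [9,11] length 3
Longest substring with no repeats: "afchg" with length 5

5


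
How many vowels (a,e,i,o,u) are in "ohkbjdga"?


Input: ohkbjdga
Checking each character:
  'o' at position 0: vowel (running total: 1)
  'h' at position 1: consonant
  'k' at position 2: consonant
  'b' at position 3: consonant
  'j' at position 4: consonant
  'd' at position 5: consonant
  'g' at position 6: consonant
  'a' at position 7: vowel (running total: 2)
Total vowels: 2

2


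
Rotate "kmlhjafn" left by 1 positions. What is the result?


Input: "kmlhjafn", rotate left by 1
First 1 characters: "k"
Remaining characters: "mlhjafn"
Concatenate remaining + first: "mlhjafn" + "k" = "mlhjafnk"

mlhjafnk


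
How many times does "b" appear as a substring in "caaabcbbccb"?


Searching for "b" in "caaabcbbccb"
Scanning each position:
  Position 0: "c" => no
  Position 1: "a" => no
  Position 2: "a" => no
  Position 3: "a" => no
  Position 4: "b" => MATCH
  Position 5: "c" => no
  Position 6: "b" => MATCH
  Position 7: "b" => MATCH
  Position 8: "c" => no
  Position 9: "c" => no
  Position 10: "b" => MATCH
Total occurrences: 4

4


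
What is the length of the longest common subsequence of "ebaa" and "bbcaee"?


LCS of "ebaa" and "bbcaee"
DP table:
           b    b    c    a    e    e
      0    0    0    0    0    0    0
  e   0    0    0    0    0    1    1
  b   0    1    1    1    1    1    1
  a   0    1    1    1    2    2    2
  a   0    1    1    1    2    2    2
LCS length = dp[4][6] = 2

2


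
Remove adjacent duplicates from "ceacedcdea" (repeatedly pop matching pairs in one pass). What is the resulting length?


Input: ceacedcdea
Stack-based adjacent duplicate removal:
  Read 'c': push. Stack: c
  Read 'e': push. Stack: ce
  Read 'a': push. Stack: cea
  Read 'c': push. Stack: ceac
  Read 'e': push. Stack: ceace
  Read 'd': push. Stack: ceaced
  Read 'c': push. Stack: ceacedc
  Read 'd': push. Stack: ceacedcd
  Read 'e': push. Stack: ceacedcde
  Read 'a': push. Stack: ceacedcdea
Final stack: "ceacedcdea" (length 10)

10


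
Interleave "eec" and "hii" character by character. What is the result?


Interleaving "eec" and "hii":
  Position 0: 'e' from first, 'h' from second => "eh"
  Position 1: 'e' from first, 'i' from second => "ei"
  Position 2: 'c' from first, 'i' from second => "ci"
Result: eheici

eheici


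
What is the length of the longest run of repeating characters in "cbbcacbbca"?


Input: "cbbcacbbca"
Scanning for longest run:
  Position 1 ('b'): new char, reset run to 1
  Position 2 ('b'): continues run of 'b', length=2
  Position 3 ('c'): new char, reset run to 1
  Position 4 ('a'): new char, reset run to 1
  Position 5 ('c'): new char, reset run to 1
  Position 6 ('b'): new char, reset run to 1
  Position 7 ('b'): continues run of 'b', length=2
  Position 8 ('c'): new char, reset run to 1
  Position 9 ('a'): new char, reset run to 1
Longest run: 'b' with length 2

2


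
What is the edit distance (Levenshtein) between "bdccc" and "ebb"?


Computing edit distance: "bdccc" -> "ebb"
DP table:
           e    b    b
      0    1    2    3
  b   1    1    1    2
  d   2    2    2    2
  c   3    3    3    3
  c   4    4    4    4
  c   5    5    5    5
Edit distance = dp[5][3] = 5

5


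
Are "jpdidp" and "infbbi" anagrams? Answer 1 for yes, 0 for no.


Strings: "jpdidp", "infbbi"
Sorted first:  ddijpp
Sorted second: bbfiin
Differ at position 0: 'd' vs 'b' => not anagrams

0


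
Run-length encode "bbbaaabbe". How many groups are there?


Input: bbbaaabbe
Scanning for consecutive runs:
  Group 1: 'b' x 3 (positions 0-2)
  Group 2: 'a' x 3 (positions 3-5)
  Group 3: 'b' x 2 (positions 6-7)
  Group 4: 'e' x 1 (positions 8-8)
Total groups: 4

4


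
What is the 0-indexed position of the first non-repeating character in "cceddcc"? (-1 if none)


Input: cceddcc
Character frequencies:
  'c': 4
  'd': 2
  'e': 1
Scanning left to right for freq == 1:
  Position 0 ('c'): freq=4, skip
  Position 1 ('c'): freq=4, skip
  Position 2 ('e'): unique! => answer = 2

2


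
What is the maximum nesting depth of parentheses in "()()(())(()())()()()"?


Input: "()()(())(()())()()()"
Tracking depth:
  Position 0 '(': depth becomes 1
  Position 1 ')': depth becomes 0
  Position 2 '(': depth becomes 1
  Position 3 ')': depth becomes 0
  Position 4 '(': depth becomes 1
  Position 5 '(': depth becomes 2
  Position 6 ')': depth becomes 1
  Position 7 ')': depth becomes 0
  Position 8 '(': depth becomes 1
  Position 9 '(': depth becomes 2
  Position 10 ')': depth becomes 1
  Position 11 '(': depth becomes 2
  Position 12 ')': depth becomes 1
  Position 13 ')': depth becomes 0
  Position 14 '(': depth becomes 1
  Position 15 ')': depth becomes 0
  Position 16 '(': depth becomes 1
  Position 17 ')': depth becomes 0
  Position 18 '(': depth becomes 1
  Position 19 ')': depth becomes 0
Maximum depth reached: 2

2


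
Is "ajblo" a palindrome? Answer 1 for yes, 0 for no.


Input: ajblo
Reversed: olbja
  Compare pos 0 ('a') with pos 4 ('o'): MISMATCH
  Compare pos 1 ('j') with pos 3 ('l'): MISMATCH
Result: not a palindrome

0


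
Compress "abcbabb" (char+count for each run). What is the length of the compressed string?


Input: abcbabb
Runs:
  'a' x 1 => "a1"
  'b' x 1 => "b1"
  'c' x 1 => "c1"
  'b' x 1 => "b1"
  'a' x 1 => "a1"
  'b' x 2 => "b2"
Compressed: "a1b1c1b1a1b2"
Compressed length: 12

12


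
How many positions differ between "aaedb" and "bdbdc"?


Comparing "aaedb" and "bdbdc" position by position:
  Position 0: 'a' vs 'b' => DIFFER
  Position 1: 'a' vs 'd' => DIFFER
  Position 2: 'e' vs 'b' => DIFFER
  Position 3: 'd' vs 'd' => same
  Position 4: 'b' vs 'c' => DIFFER
Positions that differ: 4

4


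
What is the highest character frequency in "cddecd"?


Input: cddecd
Character counts:
  'c': 2
  'd': 3
  'e': 1
Maximum frequency: 3

3


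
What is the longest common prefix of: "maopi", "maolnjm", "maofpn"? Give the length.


Words: maopi, maolnjm, maofpn
  Position 0: all 'm' => match
  Position 1: all 'a' => match
  Position 2: all 'o' => match
  Position 3: ('p', 'l', 'f') => mismatch, stop
LCP = "mao" (length 3)

3


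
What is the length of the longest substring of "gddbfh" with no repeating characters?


Input: "gddbfh"
Sliding window (track last position of each char):
  Position 0 ('g'): window [0,0] length 1 -- new best
  Position 1 ('d'): window [0,1] length 2 -- new best
  Position 2 ('d'): repeat (last at 1), move window start to 2
  Position 2 ('d'): window [2,2] length 1
  Position 3 ('b'): window [2,3] length 2
  Position 4 ('f'): window [2,4] length 3 -- new best
  Position 5 ('h'): window [2,5] length 4 -- new best
Longest substring with no repeats: "dbfh" with length 4

4


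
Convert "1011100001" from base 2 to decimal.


Input: "1011100001" in base 2
Positional expansion:
  Digit '1' (value 1) x 2^9 = 512
  Digit '0' (value 0) x 2^8 = 0
  Digit '1' (value 1) x 2^7 = 128
  Digit '1' (value 1) x 2^6 = 64
  Digit '1' (value 1) x 2^5 = 32
  Digit '0' (value 0) x 2^4 = 0
  Digit '0' (value 0) x 2^3 = 0
  Digit '0' (value 0) x 2^2 = 0
  Digit '0' (value 0) x 2^1 = 0
  Digit '1' (value 1) x 2^0 = 1
Sum = 737

737


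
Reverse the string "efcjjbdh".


Input: efcjjbdh
Reading characters right to left:
  Position 7: 'h'
  Position 6: 'd'
  Position 5: 'b'
  Position 4: 'j'
  Position 3: 'j'
  Position 2: 'c'
  Position 1: 'f'
  Position 0: 'e'
Reversed: hdbjjcfe

hdbjjcfe


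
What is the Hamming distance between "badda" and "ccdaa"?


Comparing "badda" and "ccdaa" position by position:
  Position 0: 'b' vs 'c' => differ
  Position 1: 'a' vs 'c' => differ
  Position 2: 'd' vs 'd' => same
  Position 3: 'd' vs 'a' => differ
  Position 4: 'a' vs 'a' => same
Total differences (Hamming distance): 3

3


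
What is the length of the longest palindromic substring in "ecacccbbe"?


Input: "ecacccbbe"
Checking substrings for palindromes:
  [1:4] "cac" (len 3) => palindrome
  [3:6] "ccc" (len 3) => palindrome
  [3:5] "cc" (len 2) => palindrome
  [4:6] "cc" (len 2) => palindrome
  [6:8] "bb" (len 2) => palindrome
Longest palindromic substring: "cac" with length 3

3


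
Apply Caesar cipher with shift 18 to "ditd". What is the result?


Caesar cipher: shift "ditd" by 18
  'd' (pos 3) + 18 = pos 21 = 'v'
  'i' (pos 8) + 18 = pos 0 = 'a'
  't' (pos 19) + 18 = pos 11 = 'l'
  'd' (pos 3) + 18 = pos 21 = 'v'
Result: valv

valv


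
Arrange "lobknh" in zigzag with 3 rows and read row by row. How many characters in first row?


Zigzag "lobknh" into 3 rows:
Placing characters:
  'l' => row 0
  'o' => row 1
  'b' => row 2
  'k' => row 1
  'n' => row 0
  'h' => row 1
Rows:
  Row 0: "ln"
  Row 1: "okh"
  Row 2: "b"
First row length: 2

2


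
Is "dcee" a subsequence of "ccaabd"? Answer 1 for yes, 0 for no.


Check if "dcee" is a subsequence of "ccaabd"
Greedy scan:
  Position 0 ('c'): no match needed
  Position 1 ('c'): no match needed
  Position 2 ('a'): no match needed
  Position 3 ('a'): no match needed
  Position 4 ('b'): no match needed
  Position 5 ('d'): matches sub[0] = 'd'
Only matched 1/4 characters => not a subsequence

0


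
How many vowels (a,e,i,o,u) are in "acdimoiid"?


Input: acdimoiid
Checking each character:
  'a' at position 0: vowel (running total: 1)
  'c' at position 1: consonant
  'd' at position 2: consonant
  'i' at position 3: vowel (running total: 2)
  'm' at position 4: consonant
  'o' at position 5: vowel (running total: 3)
  'i' at position 6: vowel (running total: 4)
  'i' at position 7: vowel (running total: 5)
  'd' at position 8: consonant
Total vowels: 5

5


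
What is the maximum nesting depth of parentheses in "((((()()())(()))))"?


Input: "((((()()())(()))))"
Tracking depth:
  Position 0 '(': depth becomes 1
  Position 1 '(': depth becomes 2
  Position 2 '(': depth becomes 3
  Position 3 '(': depth becomes 4
  Position 4 '(': depth becomes 5
  Position 5 ')': depth becomes 4
  Position 6 '(': depth becomes 5
  Position 7 ')': depth becomes 4
  Position 8 '(': depth becomes 5
  Position 9 ')': depth becomes 4
  Position 10 ')': depth becomes 3
  Position 11 '(': depth becomes 4
  Position 12 '(': depth becomes 5
  Position 13 ')': depth becomes 4
  Position 14 ')': depth becomes 3
  Position 15 ')': depth becomes 2
  Position 16 ')': depth becomes 1
  Position 17 ')': depth becomes 0
Maximum depth reached: 5

5


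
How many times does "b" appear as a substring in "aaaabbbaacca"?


Searching for "b" in "aaaabbbaacca"
Scanning each position:
  Position 0: "a" => no
  Position 1: "a" => no
  Position 2: "a" => no
  Position 3: "a" => no
  Position 4: "b" => MATCH
  Position 5: "b" => MATCH
  Position 6: "b" => MATCH
  Position 7: "a" => no
  Position 8: "a" => no
  Position 9: "c" => no
  Position 10: "c" => no
  Position 11: "a" => no
Total occurrences: 3

3


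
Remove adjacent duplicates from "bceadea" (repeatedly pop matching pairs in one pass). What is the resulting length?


Input: bceadea
Stack-based adjacent duplicate removal:
  Read 'b': push. Stack: b
  Read 'c': push. Stack: bc
  Read 'e': push. Stack: bce
  Read 'a': push. Stack: bcea
  Read 'd': push. Stack: bcead
  Read 'e': push. Stack: bceade
  Read 'a': push. Stack: bceadea
Final stack: "bceadea" (length 7)

7


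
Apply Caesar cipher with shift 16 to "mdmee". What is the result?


Caesar cipher: shift "mdmee" by 16
  'm' (pos 12) + 16 = pos 2 = 'c'
  'd' (pos 3) + 16 = pos 19 = 't'
  'm' (pos 12) + 16 = pos 2 = 'c'
  'e' (pos 4) + 16 = pos 20 = 'u'
  'e' (pos 4) + 16 = pos 20 = 'u'
Result: ctcuu

ctcuu


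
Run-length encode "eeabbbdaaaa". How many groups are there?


Input: eeabbbdaaaa
Scanning for consecutive runs:
  Group 1: 'e' x 2 (positions 0-1)
  Group 2: 'a' x 1 (positions 2-2)
  Group 3: 'b' x 3 (positions 3-5)
  Group 4: 'd' x 1 (positions 6-6)
  Group 5: 'a' x 4 (positions 7-10)
Total groups: 5

5


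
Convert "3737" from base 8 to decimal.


Input: "3737" in base 8
Positional expansion:
  Digit '3' (value 3) x 8^3 = 1536
  Digit '7' (value 7) x 8^2 = 448
  Digit '3' (value 3) x 8^1 = 24
  Digit '7' (value 7) x 8^0 = 7
Sum = 2015

2015


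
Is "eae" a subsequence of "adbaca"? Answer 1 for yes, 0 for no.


Check if "eae" is a subsequence of "adbaca"
Greedy scan:
  Position 0 ('a'): no match needed
  Position 1 ('d'): no match needed
  Position 2 ('b'): no match needed
  Position 3 ('a'): no match needed
  Position 4 ('c'): no match needed
  Position 5 ('a'): no match needed
Only matched 0/3 characters => not a subsequence

0


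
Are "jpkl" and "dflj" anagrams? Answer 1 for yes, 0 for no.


Strings: "jpkl", "dflj"
Sorted first:  jklp
Sorted second: dfjl
Differ at position 0: 'j' vs 'd' => not anagrams

0


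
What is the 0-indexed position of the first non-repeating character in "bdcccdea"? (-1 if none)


Input: bdcccdea
Character frequencies:
  'a': 1
  'b': 1
  'c': 3
  'd': 2
  'e': 1
Scanning left to right for freq == 1:
  Position 0 ('b'): unique! => answer = 0

0


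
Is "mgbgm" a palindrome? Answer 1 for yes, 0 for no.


Input: mgbgm
Reversed: mgbgm
  Compare pos 0 ('m') with pos 4 ('m'): match
  Compare pos 1 ('g') with pos 3 ('g'): match
Result: palindrome

1


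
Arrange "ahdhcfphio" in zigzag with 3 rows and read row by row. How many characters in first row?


Zigzag "ahdhcfphio" into 3 rows:
Placing characters:
  'a' => row 0
  'h' => row 1
  'd' => row 2
  'h' => row 1
  'c' => row 0
  'f' => row 1
  'p' => row 2
  'h' => row 1
  'i' => row 0
  'o' => row 1
Rows:
  Row 0: "aci"
  Row 1: "hhfho"
  Row 2: "dp"
First row length: 3

3


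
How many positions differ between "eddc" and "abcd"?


Comparing "eddc" and "abcd" position by position:
  Position 0: 'e' vs 'a' => DIFFER
  Position 1: 'd' vs 'b' => DIFFER
  Position 2: 'd' vs 'c' => DIFFER
  Position 3: 'c' vs 'd' => DIFFER
Positions that differ: 4

4


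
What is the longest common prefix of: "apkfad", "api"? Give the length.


Words: apkfad, api
  Position 0: all 'a' => match
  Position 1: all 'p' => match
  Position 2: ('k', 'i') => mismatch, stop
LCP = "ap" (length 2)

2


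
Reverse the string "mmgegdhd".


Input: mmgegdhd
Reading characters right to left:
  Position 7: 'd'
  Position 6: 'h'
  Position 5: 'd'
  Position 4: 'g'
  Position 3: 'e'
  Position 2: 'g'
  Position 1: 'm'
  Position 0: 'm'
Reversed: dhdgegmm

dhdgegmm


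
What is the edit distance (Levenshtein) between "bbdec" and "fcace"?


Computing edit distance: "bbdec" -> "fcace"
DP table:
           f    c    a    c    e
      0    1    2    3    4    5
  b   1    1    2    3    4    5
  b   2    2    2    3    4    5
  d   3    3    3    3    4    5
  e   4    4    4    4    4    4
  c   5    5    4    5    4    5
Edit distance = dp[5][5] = 5

5


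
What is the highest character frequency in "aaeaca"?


Input: aaeaca
Character counts:
  'a': 4
  'c': 1
  'e': 1
Maximum frequency: 4

4


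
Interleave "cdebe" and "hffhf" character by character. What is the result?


Interleaving "cdebe" and "hffhf":
  Position 0: 'c' from first, 'h' from second => "ch"
  Position 1: 'd' from first, 'f' from second => "df"
  Position 2: 'e' from first, 'f' from second => "ef"
  Position 3: 'b' from first, 'h' from second => "bh"
  Position 4: 'e' from first, 'f' from second => "ef"
Result: chdfefbhef

chdfefbhef


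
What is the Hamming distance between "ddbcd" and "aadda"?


Comparing "ddbcd" and "aadda" position by position:
  Position 0: 'd' vs 'a' => differ
  Position 1: 'd' vs 'a' => differ
  Position 2: 'b' vs 'd' => differ
  Position 3: 'c' vs 'd' => differ
  Position 4: 'd' vs 'a' => differ
Total differences (Hamming distance): 5

5


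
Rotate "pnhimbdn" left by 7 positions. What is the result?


Input: "pnhimbdn", rotate left by 7
First 7 characters: "pnhimbd"
Remaining characters: "n"
Concatenate remaining + first: "n" + "pnhimbd" = "npnhimbd"

npnhimbd


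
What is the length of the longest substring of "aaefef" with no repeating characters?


Input: "aaefef"
Sliding window (track last position of each char):
  Position 0 ('a'): window [0,0] length 1 -- new best
  Position 1 ('a'): repeat (last at 0), move window start to 1
  Position 1 ('a'): window [1,1] length 1
  Position 2 ('e'): window [1,2] length 2 -- new best
  Position 3 ('f'): window [1,3] length 3 -- new best
  Position 4 ('e'): repeat (last at 2), move window start to 3
  Position 4 ('e'): window [3,4] length 2
  Position 5 ('f'): repeat (last at 3), move window start to 4
  Position 5 ('f'): window [4,5] length 2
Longest substring with no repeats: "aef" with length 3

3


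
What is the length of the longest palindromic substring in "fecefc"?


Input: "fecefc"
Checking substrings for palindromes:
  [0:5] "fecef" (len 5) => palindrome
  [1:4] "ece" (len 3) => palindrome
Longest palindromic substring: "fecef" with length 5

5


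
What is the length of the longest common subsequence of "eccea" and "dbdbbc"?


LCS of "eccea" and "dbdbbc"
DP table:
           d    b    d    b    b    c
      0    0    0    0    0    0    0
  e   0    0    0    0    0    0    0
  c   0    0    0    0    0    0    1
  c   0    0    0    0    0    0    1
  e   0    0    0    0    0    0    1
  a   0    0    0    0    0    0    1
LCS length = dp[5][6] = 1

1


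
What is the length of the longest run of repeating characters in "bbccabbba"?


Input: "bbccabbba"
Scanning for longest run:
  Position 1 ('b'): continues run of 'b', length=2
  Position 2 ('c'): new char, reset run to 1
  Position 3 ('c'): continues run of 'c', length=2
  Position 4 ('a'): new char, reset run to 1
  Position 5 ('b'): new char, reset run to 1
  Position 6 ('b'): continues run of 'b', length=2
  Position 7 ('b'): continues run of 'b', length=3
  Position 8 ('a'): new char, reset run to 1
Longest run: 'b' with length 3

3
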